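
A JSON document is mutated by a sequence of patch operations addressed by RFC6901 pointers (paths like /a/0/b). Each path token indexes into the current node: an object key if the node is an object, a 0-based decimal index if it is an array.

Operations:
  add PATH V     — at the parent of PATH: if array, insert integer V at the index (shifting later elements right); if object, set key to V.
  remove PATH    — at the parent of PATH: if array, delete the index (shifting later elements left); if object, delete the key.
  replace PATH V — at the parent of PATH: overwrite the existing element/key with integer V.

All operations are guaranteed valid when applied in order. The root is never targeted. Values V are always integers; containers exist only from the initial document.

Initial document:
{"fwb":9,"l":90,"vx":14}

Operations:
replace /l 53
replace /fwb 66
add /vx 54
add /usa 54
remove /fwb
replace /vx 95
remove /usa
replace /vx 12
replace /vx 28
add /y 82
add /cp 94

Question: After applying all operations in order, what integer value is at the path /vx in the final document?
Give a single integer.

After op 1 (replace /l 53): {"fwb":9,"l":53,"vx":14}
After op 2 (replace /fwb 66): {"fwb":66,"l":53,"vx":14}
After op 3 (add /vx 54): {"fwb":66,"l":53,"vx":54}
After op 4 (add /usa 54): {"fwb":66,"l":53,"usa":54,"vx":54}
After op 5 (remove /fwb): {"l":53,"usa":54,"vx":54}
After op 6 (replace /vx 95): {"l":53,"usa":54,"vx":95}
After op 7 (remove /usa): {"l":53,"vx":95}
After op 8 (replace /vx 12): {"l":53,"vx":12}
After op 9 (replace /vx 28): {"l":53,"vx":28}
After op 10 (add /y 82): {"l":53,"vx":28,"y":82}
After op 11 (add /cp 94): {"cp":94,"l":53,"vx":28,"y":82}
Value at /vx: 28

Answer: 28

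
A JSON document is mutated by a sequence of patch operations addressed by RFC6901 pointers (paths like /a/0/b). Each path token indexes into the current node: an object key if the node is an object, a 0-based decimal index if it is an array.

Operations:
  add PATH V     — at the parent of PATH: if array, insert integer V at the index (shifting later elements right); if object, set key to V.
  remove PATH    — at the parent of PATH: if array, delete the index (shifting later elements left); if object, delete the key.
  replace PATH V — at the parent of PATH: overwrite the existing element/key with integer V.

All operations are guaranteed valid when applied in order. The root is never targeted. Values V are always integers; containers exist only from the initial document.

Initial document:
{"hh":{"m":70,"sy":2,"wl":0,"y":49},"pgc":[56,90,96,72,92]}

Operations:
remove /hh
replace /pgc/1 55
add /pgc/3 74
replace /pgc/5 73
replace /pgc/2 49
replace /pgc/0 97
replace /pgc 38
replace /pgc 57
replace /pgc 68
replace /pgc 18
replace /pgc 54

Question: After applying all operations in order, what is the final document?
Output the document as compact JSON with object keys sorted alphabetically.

After op 1 (remove /hh): {"pgc":[56,90,96,72,92]}
After op 2 (replace /pgc/1 55): {"pgc":[56,55,96,72,92]}
After op 3 (add /pgc/3 74): {"pgc":[56,55,96,74,72,92]}
After op 4 (replace /pgc/5 73): {"pgc":[56,55,96,74,72,73]}
After op 5 (replace /pgc/2 49): {"pgc":[56,55,49,74,72,73]}
After op 6 (replace /pgc/0 97): {"pgc":[97,55,49,74,72,73]}
After op 7 (replace /pgc 38): {"pgc":38}
After op 8 (replace /pgc 57): {"pgc":57}
After op 9 (replace /pgc 68): {"pgc":68}
After op 10 (replace /pgc 18): {"pgc":18}
After op 11 (replace /pgc 54): {"pgc":54}

Answer: {"pgc":54}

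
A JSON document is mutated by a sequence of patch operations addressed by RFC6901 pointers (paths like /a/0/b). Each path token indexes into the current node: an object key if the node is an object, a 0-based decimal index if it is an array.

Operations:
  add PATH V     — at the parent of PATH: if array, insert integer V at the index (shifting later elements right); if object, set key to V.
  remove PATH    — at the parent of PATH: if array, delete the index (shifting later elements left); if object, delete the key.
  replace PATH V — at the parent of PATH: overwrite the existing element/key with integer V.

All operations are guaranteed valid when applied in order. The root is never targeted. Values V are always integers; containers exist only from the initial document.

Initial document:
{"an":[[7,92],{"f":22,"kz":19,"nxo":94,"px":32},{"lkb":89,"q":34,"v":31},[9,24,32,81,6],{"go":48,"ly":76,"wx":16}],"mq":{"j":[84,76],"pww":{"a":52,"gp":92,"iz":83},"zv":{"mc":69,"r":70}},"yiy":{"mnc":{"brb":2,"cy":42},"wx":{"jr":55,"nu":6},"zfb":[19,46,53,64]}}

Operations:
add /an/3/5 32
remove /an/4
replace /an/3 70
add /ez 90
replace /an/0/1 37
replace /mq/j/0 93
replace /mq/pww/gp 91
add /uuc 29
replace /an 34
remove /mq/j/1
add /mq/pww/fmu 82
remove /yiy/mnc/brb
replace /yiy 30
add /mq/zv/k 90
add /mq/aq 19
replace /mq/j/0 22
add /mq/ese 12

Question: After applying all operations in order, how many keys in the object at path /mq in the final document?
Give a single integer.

After op 1 (add /an/3/5 32): {"an":[[7,92],{"f":22,"kz":19,"nxo":94,"px":32},{"lkb":89,"q":34,"v":31},[9,24,32,81,6,32],{"go":48,"ly":76,"wx":16}],"mq":{"j":[84,76],"pww":{"a":52,"gp":92,"iz":83},"zv":{"mc":69,"r":70}},"yiy":{"mnc":{"brb":2,"cy":42},"wx":{"jr":55,"nu":6},"zfb":[19,46,53,64]}}
After op 2 (remove /an/4): {"an":[[7,92],{"f":22,"kz":19,"nxo":94,"px":32},{"lkb":89,"q":34,"v":31},[9,24,32,81,6,32]],"mq":{"j":[84,76],"pww":{"a":52,"gp":92,"iz":83},"zv":{"mc":69,"r":70}},"yiy":{"mnc":{"brb":2,"cy":42},"wx":{"jr":55,"nu":6},"zfb":[19,46,53,64]}}
After op 3 (replace /an/3 70): {"an":[[7,92],{"f":22,"kz":19,"nxo":94,"px":32},{"lkb":89,"q":34,"v":31},70],"mq":{"j":[84,76],"pww":{"a":52,"gp":92,"iz":83},"zv":{"mc":69,"r":70}},"yiy":{"mnc":{"brb":2,"cy":42},"wx":{"jr":55,"nu":6},"zfb":[19,46,53,64]}}
After op 4 (add /ez 90): {"an":[[7,92],{"f":22,"kz":19,"nxo":94,"px":32},{"lkb":89,"q":34,"v":31},70],"ez":90,"mq":{"j":[84,76],"pww":{"a":52,"gp":92,"iz":83},"zv":{"mc":69,"r":70}},"yiy":{"mnc":{"brb":2,"cy":42},"wx":{"jr":55,"nu":6},"zfb":[19,46,53,64]}}
After op 5 (replace /an/0/1 37): {"an":[[7,37],{"f":22,"kz":19,"nxo":94,"px":32},{"lkb":89,"q":34,"v":31},70],"ez":90,"mq":{"j":[84,76],"pww":{"a":52,"gp":92,"iz":83},"zv":{"mc":69,"r":70}},"yiy":{"mnc":{"brb":2,"cy":42},"wx":{"jr":55,"nu":6},"zfb":[19,46,53,64]}}
After op 6 (replace /mq/j/0 93): {"an":[[7,37],{"f":22,"kz":19,"nxo":94,"px":32},{"lkb":89,"q":34,"v":31},70],"ez":90,"mq":{"j":[93,76],"pww":{"a":52,"gp":92,"iz":83},"zv":{"mc":69,"r":70}},"yiy":{"mnc":{"brb":2,"cy":42},"wx":{"jr":55,"nu":6},"zfb":[19,46,53,64]}}
After op 7 (replace /mq/pww/gp 91): {"an":[[7,37],{"f":22,"kz":19,"nxo":94,"px":32},{"lkb":89,"q":34,"v":31},70],"ez":90,"mq":{"j":[93,76],"pww":{"a":52,"gp":91,"iz":83},"zv":{"mc":69,"r":70}},"yiy":{"mnc":{"brb":2,"cy":42},"wx":{"jr":55,"nu":6},"zfb":[19,46,53,64]}}
After op 8 (add /uuc 29): {"an":[[7,37],{"f":22,"kz":19,"nxo":94,"px":32},{"lkb":89,"q":34,"v":31},70],"ez":90,"mq":{"j":[93,76],"pww":{"a":52,"gp":91,"iz":83},"zv":{"mc":69,"r":70}},"uuc":29,"yiy":{"mnc":{"brb":2,"cy":42},"wx":{"jr":55,"nu":6},"zfb":[19,46,53,64]}}
After op 9 (replace /an 34): {"an":34,"ez":90,"mq":{"j":[93,76],"pww":{"a":52,"gp":91,"iz":83},"zv":{"mc":69,"r":70}},"uuc":29,"yiy":{"mnc":{"brb":2,"cy":42},"wx":{"jr":55,"nu":6},"zfb":[19,46,53,64]}}
After op 10 (remove /mq/j/1): {"an":34,"ez":90,"mq":{"j":[93],"pww":{"a":52,"gp":91,"iz":83},"zv":{"mc":69,"r":70}},"uuc":29,"yiy":{"mnc":{"brb":2,"cy":42},"wx":{"jr":55,"nu":6},"zfb":[19,46,53,64]}}
After op 11 (add /mq/pww/fmu 82): {"an":34,"ez":90,"mq":{"j":[93],"pww":{"a":52,"fmu":82,"gp":91,"iz":83},"zv":{"mc":69,"r":70}},"uuc":29,"yiy":{"mnc":{"brb":2,"cy":42},"wx":{"jr":55,"nu":6},"zfb":[19,46,53,64]}}
After op 12 (remove /yiy/mnc/brb): {"an":34,"ez":90,"mq":{"j":[93],"pww":{"a":52,"fmu":82,"gp":91,"iz":83},"zv":{"mc":69,"r":70}},"uuc":29,"yiy":{"mnc":{"cy":42},"wx":{"jr":55,"nu":6},"zfb":[19,46,53,64]}}
After op 13 (replace /yiy 30): {"an":34,"ez":90,"mq":{"j":[93],"pww":{"a":52,"fmu":82,"gp":91,"iz":83},"zv":{"mc":69,"r":70}},"uuc":29,"yiy":30}
After op 14 (add /mq/zv/k 90): {"an":34,"ez":90,"mq":{"j":[93],"pww":{"a":52,"fmu":82,"gp":91,"iz":83},"zv":{"k":90,"mc":69,"r":70}},"uuc":29,"yiy":30}
After op 15 (add /mq/aq 19): {"an":34,"ez":90,"mq":{"aq":19,"j":[93],"pww":{"a":52,"fmu":82,"gp":91,"iz":83},"zv":{"k":90,"mc":69,"r":70}},"uuc":29,"yiy":30}
After op 16 (replace /mq/j/0 22): {"an":34,"ez":90,"mq":{"aq":19,"j":[22],"pww":{"a":52,"fmu":82,"gp":91,"iz":83},"zv":{"k":90,"mc":69,"r":70}},"uuc":29,"yiy":30}
After op 17 (add /mq/ese 12): {"an":34,"ez":90,"mq":{"aq":19,"ese":12,"j":[22],"pww":{"a":52,"fmu":82,"gp":91,"iz":83},"zv":{"k":90,"mc":69,"r":70}},"uuc":29,"yiy":30}
Size at path /mq: 5

Answer: 5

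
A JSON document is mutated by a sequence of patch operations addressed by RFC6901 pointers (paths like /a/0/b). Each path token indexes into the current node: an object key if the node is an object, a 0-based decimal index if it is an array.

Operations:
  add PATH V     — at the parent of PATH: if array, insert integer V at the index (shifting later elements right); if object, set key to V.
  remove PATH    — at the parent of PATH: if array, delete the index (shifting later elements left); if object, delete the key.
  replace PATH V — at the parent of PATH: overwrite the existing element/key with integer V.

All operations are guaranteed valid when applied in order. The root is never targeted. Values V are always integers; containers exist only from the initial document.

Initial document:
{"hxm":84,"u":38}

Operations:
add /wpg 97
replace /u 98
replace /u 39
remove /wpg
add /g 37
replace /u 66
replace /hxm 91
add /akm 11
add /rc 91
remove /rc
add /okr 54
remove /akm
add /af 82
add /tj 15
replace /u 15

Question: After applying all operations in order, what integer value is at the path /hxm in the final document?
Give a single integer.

After op 1 (add /wpg 97): {"hxm":84,"u":38,"wpg":97}
After op 2 (replace /u 98): {"hxm":84,"u":98,"wpg":97}
After op 3 (replace /u 39): {"hxm":84,"u":39,"wpg":97}
After op 4 (remove /wpg): {"hxm":84,"u":39}
After op 5 (add /g 37): {"g":37,"hxm":84,"u":39}
After op 6 (replace /u 66): {"g":37,"hxm":84,"u":66}
After op 7 (replace /hxm 91): {"g":37,"hxm":91,"u":66}
After op 8 (add /akm 11): {"akm":11,"g":37,"hxm":91,"u":66}
After op 9 (add /rc 91): {"akm":11,"g":37,"hxm":91,"rc":91,"u":66}
After op 10 (remove /rc): {"akm":11,"g":37,"hxm":91,"u":66}
After op 11 (add /okr 54): {"akm":11,"g":37,"hxm":91,"okr":54,"u":66}
After op 12 (remove /akm): {"g":37,"hxm":91,"okr":54,"u":66}
After op 13 (add /af 82): {"af":82,"g":37,"hxm":91,"okr":54,"u":66}
After op 14 (add /tj 15): {"af":82,"g":37,"hxm":91,"okr":54,"tj":15,"u":66}
After op 15 (replace /u 15): {"af":82,"g":37,"hxm":91,"okr":54,"tj":15,"u":15}
Value at /hxm: 91

Answer: 91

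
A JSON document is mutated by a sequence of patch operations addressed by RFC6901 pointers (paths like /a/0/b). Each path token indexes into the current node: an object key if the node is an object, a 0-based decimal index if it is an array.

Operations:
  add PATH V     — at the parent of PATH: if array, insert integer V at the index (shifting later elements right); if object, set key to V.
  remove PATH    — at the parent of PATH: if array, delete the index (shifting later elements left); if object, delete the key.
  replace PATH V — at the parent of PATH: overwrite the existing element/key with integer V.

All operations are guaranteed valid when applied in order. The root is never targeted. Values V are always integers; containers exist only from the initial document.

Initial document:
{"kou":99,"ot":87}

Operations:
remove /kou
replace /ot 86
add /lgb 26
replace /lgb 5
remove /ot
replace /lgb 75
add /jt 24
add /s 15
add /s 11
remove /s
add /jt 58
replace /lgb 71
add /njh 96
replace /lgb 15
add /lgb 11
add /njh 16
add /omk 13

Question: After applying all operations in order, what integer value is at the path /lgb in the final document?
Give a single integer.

Answer: 11

Derivation:
After op 1 (remove /kou): {"ot":87}
After op 2 (replace /ot 86): {"ot":86}
After op 3 (add /lgb 26): {"lgb":26,"ot":86}
After op 4 (replace /lgb 5): {"lgb":5,"ot":86}
After op 5 (remove /ot): {"lgb":5}
After op 6 (replace /lgb 75): {"lgb":75}
After op 7 (add /jt 24): {"jt":24,"lgb":75}
After op 8 (add /s 15): {"jt":24,"lgb":75,"s":15}
After op 9 (add /s 11): {"jt":24,"lgb":75,"s":11}
After op 10 (remove /s): {"jt":24,"lgb":75}
After op 11 (add /jt 58): {"jt":58,"lgb":75}
After op 12 (replace /lgb 71): {"jt":58,"lgb":71}
After op 13 (add /njh 96): {"jt":58,"lgb":71,"njh":96}
After op 14 (replace /lgb 15): {"jt":58,"lgb":15,"njh":96}
After op 15 (add /lgb 11): {"jt":58,"lgb":11,"njh":96}
After op 16 (add /njh 16): {"jt":58,"lgb":11,"njh":16}
After op 17 (add /omk 13): {"jt":58,"lgb":11,"njh":16,"omk":13}
Value at /lgb: 11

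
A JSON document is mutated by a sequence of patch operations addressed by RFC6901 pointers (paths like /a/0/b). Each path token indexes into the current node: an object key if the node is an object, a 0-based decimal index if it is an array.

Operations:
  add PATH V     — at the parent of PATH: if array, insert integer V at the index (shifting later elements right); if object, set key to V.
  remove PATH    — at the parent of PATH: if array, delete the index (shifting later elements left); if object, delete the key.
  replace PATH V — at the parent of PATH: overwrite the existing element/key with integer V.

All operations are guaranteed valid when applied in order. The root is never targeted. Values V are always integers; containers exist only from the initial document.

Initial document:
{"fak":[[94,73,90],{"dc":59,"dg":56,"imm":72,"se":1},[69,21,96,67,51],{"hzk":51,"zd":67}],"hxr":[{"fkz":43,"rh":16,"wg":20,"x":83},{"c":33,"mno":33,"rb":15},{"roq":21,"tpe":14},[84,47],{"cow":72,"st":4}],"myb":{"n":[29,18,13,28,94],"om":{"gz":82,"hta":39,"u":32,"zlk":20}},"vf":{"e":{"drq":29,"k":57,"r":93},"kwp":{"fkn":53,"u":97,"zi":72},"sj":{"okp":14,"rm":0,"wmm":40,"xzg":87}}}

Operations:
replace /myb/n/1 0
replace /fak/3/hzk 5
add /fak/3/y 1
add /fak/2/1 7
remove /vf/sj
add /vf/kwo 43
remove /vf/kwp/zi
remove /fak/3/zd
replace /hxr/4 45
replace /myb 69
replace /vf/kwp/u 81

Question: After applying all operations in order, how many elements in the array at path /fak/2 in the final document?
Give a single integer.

After op 1 (replace /myb/n/1 0): {"fak":[[94,73,90],{"dc":59,"dg":56,"imm":72,"se":1},[69,21,96,67,51],{"hzk":51,"zd":67}],"hxr":[{"fkz":43,"rh":16,"wg":20,"x":83},{"c":33,"mno":33,"rb":15},{"roq":21,"tpe":14},[84,47],{"cow":72,"st":4}],"myb":{"n":[29,0,13,28,94],"om":{"gz":82,"hta":39,"u":32,"zlk":20}},"vf":{"e":{"drq":29,"k":57,"r":93},"kwp":{"fkn":53,"u":97,"zi":72},"sj":{"okp":14,"rm":0,"wmm":40,"xzg":87}}}
After op 2 (replace /fak/3/hzk 5): {"fak":[[94,73,90],{"dc":59,"dg":56,"imm":72,"se":1},[69,21,96,67,51],{"hzk":5,"zd":67}],"hxr":[{"fkz":43,"rh":16,"wg":20,"x":83},{"c":33,"mno":33,"rb":15},{"roq":21,"tpe":14},[84,47],{"cow":72,"st":4}],"myb":{"n":[29,0,13,28,94],"om":{"gz":82,"hta":39,"u":32,"zlk":20}},"vf":{"e":{"drq":29,"k":57,"r":93},"kwp":{"fkn":53,"u":97,"zi":72},"sj":{"okp":14,"rm":0,"wmm":40,"xzg":87}}}
After op 3 (add /fak/3/y 1): {"fak":[[94,73,90],{"dc":59,"dg":56,"imm":72,"se":1},[69,21,96,67,51],{"hzk":5,"y":1,"zd":67}],"hxr":[{"fkz":43,"rh":16,"wg":20,"x":83},{"c":33,"mno":33,"rb":15},{"roq":21,"tpe":14},[84,47],{"cow":72,"st":4}],"myb":{"n":[29,0,13,28,94],"om":{"gz":82,"hta":39,"u":32,"zlk":20}},"vf":{"e":{"drq":29,"k":57,"r":93},"kwp":{"fkn":53,"u":97,"zi":72},"sj":{"okp":14,"rm":0,"wmm":40,"xzg":87}}}
After op 4 (add /fak/2/1 7): {"fak":[[94,73,90],{"dc":59,"dg":56,"imm":72,"se":1},[69,7,21,96,67,51],{"hzk":5,"y":1,"zd":67}],"hxr":[{"fkz":43,"rh":16,"wg":20,"x":83},{"c":33,"mno":33,"rb":15},{"roq":21,"tpe":14},[84,47],{"cow":72,"st":4}],"myb":{"n":[29,0,13,28,94],"om":{"gz":82,"hta":39,"u":32,"zlk":20}},"vf":{"e":{"drq":29,"k":57,"r":93},"kwp":{"fkn":53,"u":97,"zi":72},"sj":{"okp":14,"rm":0,"wmm":40,"xzg":87}}}
After op 5 (remove /vf/sj): {"fak":[[94,73,90],{"dc":59,"dg":56,"imm":72,"se":1},[69,7,21,96,67,51],{"hzk":5,"y":1,"zd":67}],"hxr":[{"fkz":43,"rh":16,"wg":20,"x":83},{"c":33,"mno":33,"rb":15},{"roq":21,"tpe":14},[84,47],{"cow":72,"st":4}],"myb":{"n":[29,0,13,28,94],"om":{"gz":82,"hta":39,"u":32,"zlk":20}},"vf":{"e":{"drq":29,"k":57,"r":93},"kwp":{"fkn":53,"u":97,"zi":72}}}
After op 6 (add /vf/kwo 43): {"fak":[[94,73,90],{"dc":59,"dg":56,"imm":72,"se":1},[69,7,21,96,67,51],{"hzk":5,"y":1,"zd":67}],"hxr":[{"fkz":43,"rh":16,"wg":20,"x":83},{"c":33,"mno":33,"rb":15},{"roq":21,"tpe":14},[84,47],{"cow":72,"st":4}],"myb":{"n":[29,0,13,28,94],"om":{"gz":82,"hta":39,"u":32,"zlk":20}},"vf":{"e":{"drq":29,"k":57,"r":93},"kwo":43,"kwp":{"fkn":53,"u":97,"zi":72}}}
After op 7 (remove /vf/kwp/zi): {"fak":[[94,73,90],{"dc":59,"dg":56,"imm":72,"se":1},[69,7,21,96,67,51],{"hzk":5,"y":1,"zd":67}],"hxr":[{"fkz":43,"rh":16,"wg":20,"x":83},{"c":33,"mno":33,"rb":15},{"roq":21,"tpe":14},[84,47],{"cow":72,"st":4}],"myb":{"n":[29,0,13,28,94],"om":{"gz":82,"hta":39,"u":32,"zlk":20}},"vf":{"e":{"drq":29,"k":57,"r":93},"kwo":43,"kwp":{"fkn":53,"u":97}}}
After op 8 (remove /fak/3/zd): {"fak":[[94,73,90],{"dc":59,"dg":56,"imm":72,"se":1},[69,7,21,96,67,51],{"hzk":5,"y":1}],"hxr":[{"fkz":43,"rh":16,"wg":20,"x":83},{"c":33,"mno":33,"rb":15},{"roq":21,"tpe":14},[84,47],{"cow":72,"st":4}],"myb":{"n":[29,0,13,28,94],"om":{"gz":82,"hta":39,"u":32,"zlk":20}},"vf":{"e":{"drq":29,"k":57,"r":93},"kwo":43,"kwp":{"fkn":53,"u":97}}}
After op 9 (replace /hxr/4 45): {"fak":[[94,73,90],{"dc":59,"dg":56,"imm":72,"se":1},[69,7,21,96,67,51],{"hzk":5,"y":1}],"hxr":[{"fkz":43,"rh":16,"wg":20,"x":83},{"c":33,"mno":33,"rb":15},{"roq":21,"tpe":14},[84,47],45],"myb":{"n":[29,0,13,28,94],"om":{"gz":82,"hta":39,"u":32,"zlk":20}},"vf":{"e":{"drq":29,"k":57,"r":93},"kwo":43,"kwp":{"fkn":53,"u":97}}}
After op 10 (replace /myb 69): {"fak":[[94,73,90],{"dc":59,"dg":56,"imm":72,"se":1},[69,7,21,96,67,51],{"hzk":5,"y":1}],"hxr":[{"fkz":43,"rh":16,"wg":20,"x":83},{"c":33,"mno":33,"rb":15},{"roq":21,"tpe":14},[84,47],45],"myb":69,"vf":{"e":{"drq":29,"k":57,"r":93},"kwo":43,"kwp":{"fkn":53,"u":97}}}
After op 11 (replace /vf/kwp/u 81): {"fak":[[94,73,90],{"dc":59,"dg":56,"imm":72,"se":1},[69,7,21,96,67,51],{"hzk":5,"y":1}],"hxr":[{"fkz":43,"rh":16,"wg":20,"x":83},{"c":33,"mno":33,"rb":15},{"roq":21,"tpe":14},[84,47],45],"myb":69,"vf":{"e":{"drq":29,"k":57,"r":93},"kwo":43,"kwp":{"fkn":53,"u":81}}}
Size at path /fak/2: 6

Answer: 6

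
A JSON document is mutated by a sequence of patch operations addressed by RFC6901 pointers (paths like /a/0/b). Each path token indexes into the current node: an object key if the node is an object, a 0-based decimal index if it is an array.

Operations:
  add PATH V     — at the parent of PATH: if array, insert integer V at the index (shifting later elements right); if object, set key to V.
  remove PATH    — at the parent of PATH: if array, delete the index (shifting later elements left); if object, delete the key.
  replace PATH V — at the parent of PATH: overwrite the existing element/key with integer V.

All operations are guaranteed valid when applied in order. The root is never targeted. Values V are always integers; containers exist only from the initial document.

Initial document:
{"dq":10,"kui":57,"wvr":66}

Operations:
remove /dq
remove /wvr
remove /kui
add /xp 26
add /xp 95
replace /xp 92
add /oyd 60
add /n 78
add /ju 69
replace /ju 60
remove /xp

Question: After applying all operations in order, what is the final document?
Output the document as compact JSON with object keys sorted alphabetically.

Answer: {"ju":60,"n":78,"oyd":60}

Derivation:
After op 1 (remove /dq): {"kui":57,"wvr":66}
After op 2 (remove /wvr): {"kui":57}
After op 3 (remove /kui): {}
After op 4 (add /xp 26): {"xp":26}
After op 5 (add /xp 95): {"xp":95}
After op 6 (replace /xp 92): {"xp":92}
After op 7 (add /oyd 60): {"oyd":60,"xp":92}
After op 8 (add /n 78): {"n":78,"oyd":60,"xp":92}
After op 9 (add /ju 69): {"ju":69,"n":78,"oyd":60,"xp":92}
After op 10 (replace /ju 60): {"ju":60,"n":78,"oyd":60,"xp":92}
After op 11 (remove /xp): {"ju":60,"n":78,"oyd":60}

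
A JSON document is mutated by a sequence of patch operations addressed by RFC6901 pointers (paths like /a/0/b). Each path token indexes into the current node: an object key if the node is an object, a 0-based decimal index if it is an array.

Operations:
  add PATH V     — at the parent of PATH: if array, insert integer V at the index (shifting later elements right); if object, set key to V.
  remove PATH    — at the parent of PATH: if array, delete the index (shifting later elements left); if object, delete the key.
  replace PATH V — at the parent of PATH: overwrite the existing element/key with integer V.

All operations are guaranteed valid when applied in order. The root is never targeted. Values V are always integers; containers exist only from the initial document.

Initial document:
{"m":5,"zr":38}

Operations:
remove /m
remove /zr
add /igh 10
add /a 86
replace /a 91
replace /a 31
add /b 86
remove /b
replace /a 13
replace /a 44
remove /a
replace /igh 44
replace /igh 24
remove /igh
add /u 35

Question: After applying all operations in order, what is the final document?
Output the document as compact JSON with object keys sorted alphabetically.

Answer: {"u":35}

Derivation:
After op 1 (remove /m): {"zr":38}
After op 2 (remove /zr): {}
After op 3 (add /igh 10): {"igh":10}
After op 4 (add /a 86): {"a":86,"igh":10}
After op 5 (replace /a 91): {"a":91,"igh":10}
After op 6 (replace /a 31): {"a":31,"igh":10}
After op 7 (add /b 86): {"a":31,"b":86,"igh":10}
After op 8 (remove /b): {"a":31,"igh":10}
After op 9 (replace /a 13): {"a":13,"igh":10}
After op 10 (replace /a 44): {"a":44,"igh":10}
After op 11 (remove /a): {"igh":10}
After op 12 (replace /igh 44): {"igh":44}
After op 13 (replace /igh 24): {"igh":24}
After op 14 (remove /igh): {}
After op 15 (add /u 35): {"u":35}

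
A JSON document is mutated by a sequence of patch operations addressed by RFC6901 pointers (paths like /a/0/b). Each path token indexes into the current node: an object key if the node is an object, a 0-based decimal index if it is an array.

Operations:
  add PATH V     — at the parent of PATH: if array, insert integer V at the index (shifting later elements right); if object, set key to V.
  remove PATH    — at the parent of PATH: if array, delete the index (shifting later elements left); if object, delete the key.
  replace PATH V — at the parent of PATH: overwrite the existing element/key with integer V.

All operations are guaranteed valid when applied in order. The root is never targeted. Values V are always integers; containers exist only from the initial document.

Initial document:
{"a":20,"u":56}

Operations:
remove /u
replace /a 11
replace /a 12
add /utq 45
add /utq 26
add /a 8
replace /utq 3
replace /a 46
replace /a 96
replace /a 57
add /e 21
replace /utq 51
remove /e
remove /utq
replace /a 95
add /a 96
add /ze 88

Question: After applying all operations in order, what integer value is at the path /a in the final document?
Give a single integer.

Answer: 96

Derivation:
After op 1 (remove /u): {"a":20}
After op 2 (replace /a 11): {"a":11}
After op 3 (replace /a 12): {"a":12}
After op 4 (add /utq 45): {"a":12,"utq":45}
After op 5 (add /utq 26): {"a":12,"utq":26}
After op 6 (add /a 8): {"a":8,"utq":26}
After op 7 (replace /utq 3): {"a":8,"utq":3}
After op 8 (replace /a 46): {"a":46,"utq":3}
After op 9 (replace /a 96): {"a":96,"utq":3}
After op 10 (replace /a 57): {"a":57,"utq":3}
After op 11 (add /e 21): {"a":57,"e":21,"utq":3}
After op 12 (replace /utq 51): {"a":57,"e":21,"utq":51}
After op 13 (remove /e): {"a":57,"utq":51}
After op 14 (remove /utq): {"a":57}
After op 15 (replace /a 95): {"a":95}
After op 16 (add /a 96): {"a":96}
After op 17 (add /ze 88): {"a":96,"ze":88}
Value at /a: 96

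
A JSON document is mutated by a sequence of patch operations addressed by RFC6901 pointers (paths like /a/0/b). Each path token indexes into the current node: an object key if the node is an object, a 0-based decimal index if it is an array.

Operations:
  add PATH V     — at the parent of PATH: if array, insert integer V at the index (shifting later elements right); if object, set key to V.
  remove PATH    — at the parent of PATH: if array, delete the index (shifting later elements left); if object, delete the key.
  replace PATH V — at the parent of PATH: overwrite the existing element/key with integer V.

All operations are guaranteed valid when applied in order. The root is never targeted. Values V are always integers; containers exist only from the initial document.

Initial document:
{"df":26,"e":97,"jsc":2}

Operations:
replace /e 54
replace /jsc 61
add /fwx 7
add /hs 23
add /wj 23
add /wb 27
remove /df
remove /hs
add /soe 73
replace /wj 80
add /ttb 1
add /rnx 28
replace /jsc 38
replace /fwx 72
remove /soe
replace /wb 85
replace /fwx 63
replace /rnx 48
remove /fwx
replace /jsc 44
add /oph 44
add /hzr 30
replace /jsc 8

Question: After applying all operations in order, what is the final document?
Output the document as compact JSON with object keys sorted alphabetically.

Answer: {"e":54,"hzr":30,"jsc":8,"oph":44,"rnx":48,"ttb":1,"wb":85,"wj":80}

Derivation:
After op 1 (replace /e 54): {"df":26,"e":54,"jsc":2}
After op 2 (replace /jsc 61): {"df":26,"e":54,"jsc":61}
After op 3 (add /fwx 7): {"df":26,"e":54,"fwx":7,"jsc":61}
After op 4 (add /hs 23): {"df":26,"e":54,"fwx":7,"hs":23,"jsc":61}
After op 5 (add /wj 23): {"df":26,"e":54,"fwx":7,"hs":23,"jsc":61,"wj":23}
After op 6 (add /wb 27): {"df":26,"e":54,"fwx":7,"hs":23,"jsc":61,"wb":27,"wj":23}
After op 7 (remove /df): {"e":54,"fwx":7,"hs":23,"jsc":61,"wb":27,"wj":23}
After op 8 (remove /hs): {"e":54,"fwx":7,"jsc":61,"wb":27,"wj":23}
After op 9 (add /soe 73): {"e":54,"fwx":7,"jsc":61,"soe":73,"wb":27,"wj":23}
After op 10 (replace /wj 80): {"e":54,"fwx":7,"jsc":61,"soe":73,"wb":27,"wj":80}
After op 11 (add /ttb 1): {"e":54,"fwx":7,"jsc":61,"soe":73,"ttb":1,"wb":27,"wj":80}
After op 12 (add /rnx 28): {"e":54,"fwx":7,"jsc":61,"rnx":28,"soe":73,"ttb":1,"wb":27,"wj":80}
After op 13 (replace /jsc 38): {"e":54,"fwx":7,"jsc":38,"rnx":28,"soe":73,"ttb":1,"wb":27,"wj":80}
After op 14 (replace /fwx 72): {"e":54,"fwx":72,"jsc":38,"rnx":28,"soe":73,"ttb":1,"wb":27,"wj":80}
After op 15 (remove /soe): {"e":54,"fwx":72,"jsc":38,"rnx":28,"ttb":1,"wb":27,"wj":80}
After op 16 (replace /wb 85): {"e":54,"fwx":72,"jsc":38,"rnx":28,"ttb":1,"wb":85,"wj":80}
After op 17 (replace /fwx 63): {"e":54,"fwx":63,"jsc":38,"rnx":28,"ttb":1,"wb":85,"wj":80}
After op 18 (replace /rnx 48): {"e":54,"fwx":63,"jsc":38,"rnx":48,"ttb":1,"wb":85,"wj":80}
After op 19 (remove /fwx): {"e":54,"jsc":38,"rnx":48,"ttb":1,"wb":85,"wj":80}
After op 20 (replace /jsc 44): {"e":54,"jsc":44,"rnx":48,"ttb":1,"wb":85,"wj":80}
After op 21 (add /oph 44): {"e":54,"jsc":44,"oph":44,"rnx":48,"ttb":1,"wb":85,"wj":80}
After op 22 (add /hzr 30): {"e":54,"hzr":30,"jsc":44,"oph":44,"rnx":48,"ttb":1,"wb":85,"wj":80}
After op 23 (replace /jsc 8): {"e":54,"hzr":30,"jsc":8,"oph":44,"rnx":48,"ttb":1,"wb":85,"wj":80}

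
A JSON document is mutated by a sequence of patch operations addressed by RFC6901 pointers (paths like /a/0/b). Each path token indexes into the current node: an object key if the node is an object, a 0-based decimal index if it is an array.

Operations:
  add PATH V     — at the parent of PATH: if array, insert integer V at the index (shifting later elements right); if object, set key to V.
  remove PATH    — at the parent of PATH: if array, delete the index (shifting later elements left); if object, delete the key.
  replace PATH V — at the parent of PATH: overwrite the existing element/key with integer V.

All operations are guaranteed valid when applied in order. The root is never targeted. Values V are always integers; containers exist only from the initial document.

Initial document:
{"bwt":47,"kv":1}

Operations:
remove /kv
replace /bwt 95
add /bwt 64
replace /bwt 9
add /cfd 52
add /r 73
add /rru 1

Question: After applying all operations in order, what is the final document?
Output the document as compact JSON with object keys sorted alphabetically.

After op 1 (remove /kv): {"bwt":47}
After op 2 (replace /bwt 95): {"bwt":95}
After op 3 (add /bwt 64): {"bwt":64}
After op 4 (replace /bwt 9): {"bwt":9}
After op 5 (add /cfd 52): {"bwt":9,"cfd":52}
After op 6 (add /r 73): {"bwt":9,"cfd":52,"r":73}
After op 7 (add /rru 1): {"bwt":9,"cfd":52,"r":73,"rru":1}

Answer: {"bwt":9,"cfd":52,"r":73,"rru":1}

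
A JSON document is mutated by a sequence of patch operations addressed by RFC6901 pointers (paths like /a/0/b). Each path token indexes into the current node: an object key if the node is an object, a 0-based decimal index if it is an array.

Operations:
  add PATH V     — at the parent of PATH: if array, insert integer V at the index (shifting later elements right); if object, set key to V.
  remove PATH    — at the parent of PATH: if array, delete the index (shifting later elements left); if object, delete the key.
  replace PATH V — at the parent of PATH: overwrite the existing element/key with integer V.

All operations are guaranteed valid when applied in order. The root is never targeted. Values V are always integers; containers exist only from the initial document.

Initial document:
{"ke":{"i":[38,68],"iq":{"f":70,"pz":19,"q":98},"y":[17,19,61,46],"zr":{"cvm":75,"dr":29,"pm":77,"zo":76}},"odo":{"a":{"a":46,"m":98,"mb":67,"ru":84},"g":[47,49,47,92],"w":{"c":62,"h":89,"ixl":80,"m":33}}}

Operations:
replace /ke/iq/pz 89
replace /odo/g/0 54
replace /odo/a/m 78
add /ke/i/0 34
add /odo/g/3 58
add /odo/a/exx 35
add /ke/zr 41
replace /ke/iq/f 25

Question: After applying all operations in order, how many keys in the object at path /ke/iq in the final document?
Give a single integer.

After op 1 (replace /ke/iq/pz 89): {"ke":{"i":[38,68],"iq":{"f":70,"pz":89,"q":98},"y":[17,19,61,46],"zr":{"cvm":75,"dr":29,"pm":77,"zo":76}},"odo":{"a":{"a":46,"m":98,"mb":67,"ru":84},"g":[47,49,47,92],"w":{"c":62,"h":89,"ixl":80,"m":33}}}
After op 2 (replace /odo/g/0 54): {"ke":{"i":[38,68],"iq":{"f":70,"pz":89,"q":98},"y":[17,19,61,46],"zr":{"cvm":75,"dr":29,"pm":77,"zo":76}},"odo":{"a":{"a":46,"m":98,"mb":67,"ru":84},"g":[54,49,47,92],"w":{"c":62,"h":89,"ixl":80,"m":33}}}
After op 3 (replace /odo/a/m 78): {"ke":{"i":[38,68],"iq":{"f":70,"pz":89,"q":98},"y":[17,19,61,46],"zr":{"cvm":75,"dr":29,"pm":77,"zo":76}},"odo":{"a":{"a":46,"m":78,"mb":67,"ru":84},"g":[54,49,47,92],"w":{"c":62,"h":89,"ixl":80,"m":33}}}
After op 4 (add /ke/i/0 34): {"ke":{"i":[34,38,68],"iq":{"f":70,"pz":89,"q":98},"y":[17,19,61,46],"zr":{"cvm":75,"dr":29,"pm":77,"zo":76}},"odo":{"a":{"a":46,"m":78,"mb":67,"ru":84},"g":[54,49,47,92],"w":{"c":62,"h":89,"ixl":80,"m":33}}}
After op 5 (add /odo/g/3 58): {"ke":{"i":[34,38,68],"iq":{"f":70,"pz":89,"q":98},"y":[17,19,61,46],"zr":{"cvm":75,"dr":29,"pm":77,"zo":76}},"odo":{"a":{"a":46,"m":78,"mb":67,"ru":84},"g":[54,49,47,58,92],"w":{"c":62,"h":89,"ixl":80,"m":33}}}
After op 6 (add /odo/a/exx 35): {"ke":{"i":[34,38,68],"iq":{"f":70,"pz":89,"q":98},"y":[17,19,61,46],"zr":{"cvm":75,"dr":29,"pm":77,"zo":76}},"odo":{"a":{"a":46,"exx":35,"m":78,"mb":67,"ru":84},"g":[54,49,47,58,92],"w":{"c":62,"h":89,"ixl":80,"m":33}}}
After op 7 (add /ke/zr 41): {"ke":{"i":[34,38,68],"iq":{"f":70,"pz":89,"q":98},"y":[17,19,61,46],"zr":41},"odo":{"a":{"a":46,"exx":35,"m":78,"mb":67,"ru":84},"g":[54,49,47,58,92],"w":{"c":62,"h":89,"ixl":80,"m":33}}}
After op 8 (replace /ke/iq/f 25): {"ke":{"i":[34,38,68],"iq":{"f":25,"pz":89,"q":98},"y":[17,19,61,46],"zr":41},"odo":{"a":{"a":46,"exx":35,"m":78,"mb":67,"ru":84},"g":[54,49,47,58,92],"w":{"c":62,"h":89,"ixl":80,"m":33}}}
Size at path /ke/iq: 3

Answer: 3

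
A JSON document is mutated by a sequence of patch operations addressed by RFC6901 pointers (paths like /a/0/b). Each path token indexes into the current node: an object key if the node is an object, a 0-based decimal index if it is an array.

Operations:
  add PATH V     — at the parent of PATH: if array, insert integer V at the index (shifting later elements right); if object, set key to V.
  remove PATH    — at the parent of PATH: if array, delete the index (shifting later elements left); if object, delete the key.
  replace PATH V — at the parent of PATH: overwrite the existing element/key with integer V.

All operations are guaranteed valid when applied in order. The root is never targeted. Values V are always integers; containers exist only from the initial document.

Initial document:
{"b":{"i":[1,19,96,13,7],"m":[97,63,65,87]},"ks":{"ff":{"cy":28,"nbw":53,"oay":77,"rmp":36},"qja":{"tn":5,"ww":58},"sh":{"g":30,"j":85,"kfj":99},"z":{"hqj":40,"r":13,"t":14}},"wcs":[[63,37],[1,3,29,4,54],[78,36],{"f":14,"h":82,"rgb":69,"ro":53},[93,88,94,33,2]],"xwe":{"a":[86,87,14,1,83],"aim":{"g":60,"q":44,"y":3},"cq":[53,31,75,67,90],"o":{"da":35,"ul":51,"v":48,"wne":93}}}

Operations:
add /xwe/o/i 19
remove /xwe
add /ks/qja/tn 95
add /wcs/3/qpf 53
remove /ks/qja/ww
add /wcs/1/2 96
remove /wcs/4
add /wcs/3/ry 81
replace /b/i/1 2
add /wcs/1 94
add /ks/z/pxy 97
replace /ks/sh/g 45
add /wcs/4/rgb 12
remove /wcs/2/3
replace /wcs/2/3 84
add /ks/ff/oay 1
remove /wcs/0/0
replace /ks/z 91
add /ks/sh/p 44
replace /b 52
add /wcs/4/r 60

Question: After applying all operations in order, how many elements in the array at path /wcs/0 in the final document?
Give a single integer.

After op 1 (add /xwe/o/i 19): {"b":{"i":[1,19,96,13,7],"m":[97,63,65,87]},"ks":{"ff":{"cy":28,"nbw":53,"oay":77,"rmp":36},"qja":{"tn":5,"ww":58},"sh":{"g":30,"j":85,"kfj":99},"z":{"hqj":40,"r":13,"t":14}},"wcs":[[63,37],[1,3,29,4,54],[78,36],{"f":14,"h":82,"rgb":69,"ro":53},[93,88,94,33,2]],"xwe":{"a":[86,87,14,1,83],"aim":{"g":60,"q":44,"y":3},"cq":[53,31,75,67,90],"o":{"da":35,"i":19,"ul":51,"v":48,"wne":93}}}
After op 2 (remove /xwe): {"b":{"i":[1,19,96,13,7],"m":[97,63,65,87]},"ks":{"ff":{"cy":28,"nbw":53,"oay":77,"rmp":36},"qja":{"tn":5,"ww":58},"sh":{"g":30,"j":85,"kfj":99},"z":{"hqj":40,"r":13,"t":14}},"wcs":[[63,37],[1,3,29,4,54],[78,36],{"f":14,"h":82,"rgb":69,"ro":53},[93,88,94,33,2]]}
After op 3 (add /ks/qja/tn 95): {"b":{"i":[1,19,96,13,7],"m":[97,63,65,87]},"ks":{"ff":{"cy":28,"nbw":53,"oay":77,"rmp":36},"qja":{"tn":95,"ww":58},"sh":{"g":30,"j":85,"kfj":99},"z":{"hqj":40,"r":13,"t":14}},"wcs":[[63,37],[1,3,29,4,54],[78,36],{"f":14,"h":82,"rgb":69,"ro":53},[93,88,94,33,2]]}
After op 4 (add /wcs/3/qpf 53): {"b":{"i":[1,19,96,13,7],"m":[97,63,65,87]},"ks":{"ff":{"cy":28,"nbw":53,"oay":77,"rmp":36},"qja":{"tn":95,"ww":58},"sh":{"g":30,"j":85,"kfj":99},"z":{"hqj":40,"r":13,"t":14}},"wcs":[[63,37],[1,3,29,4,54],[78,36],{"f":14,"h":82,"qpf":53,"rgb":69,"ro":53},[93,88,94,33,2]]}
After op 5 (remove /ks/qja/ww): {"b":{"i":[1,19,96,13,7],"m":[97,63,65,87]},"ks":{"ff":{"cy":28,"nbw":53,"oay":77,"rmp":36},"qja":{"tn":95},"sh":{"g":30,"j":85,"kfj":99},"z":{"hqj":40,"r":13,"t":14}},"wcs":[[63,37],[1,3,29,4,54],[78,36],{"f":14,"h":82,"qpf":53,"rgb":69,"ro":53},[93,88,94,33,2]]}
After op 6 (add /wcs/1/2 96): {"b":{"i":[1,19,96,13,7],"m":[97,63,65,87]},"ks":{"ff":{"cy":28,"nbw":53,"oay":77,"rmp":36},"qja":{"tn":95},"sh":{"g":30,"j":85,"kfj":99},"z":{"hqj":40,"r":13,"t":14}},"wcs":[[63,37],[1,3,96,29,4,54],[78,36],{"f":14,"h":82,"qpf":53,"rgb":69,"ro":53},[93,88,94,33,2]]}
After op 7 (remove /wcs/4): {"b":{"i":[1,19,96,13,7],"m":[97,63,65,87]},"ks":{"ff":{"cy":28,"nbw":53,"oay":77,"rmp":36},"qja":{"tn":95},"sh":{"g":30,"j":85,"kfj":99},"z":{"hqj":40,"r":13,"t":14}},"wcs":[[63,37],[1,3,96,29,4,54],[78,36],{"f":14,"h":82,"qpf":53,"rgb":69,"ro":53}]}
After op 8 (add /wcs/3/ry 81): {"b":{"i":[1,19,96,13,7],"m":[97,63,65,87]},"ks":{"ff":{"cy":28,"nbw":53,"oay":77,"rmp":36},"qja":{"tn":95},"sh":{"g":30,"j":85,"kfj":99},"z":{"hqj":40,"r":13,"t":14}},"wcs":[[63,37],[1,3,96,29,4,54],[78,36],{"f":14,"h":82,"qpf":53,"rgb":69,"ro":53,"ry":81}]}
After op 9 (replace /b/i/1 2): {"b":{"i":[1,2,96,13,7],"m":[97,63,65,87]},"ks":{"ff":{"cy":28,"nbw":53,"oay":77,"rmp":36},"qja":{"tn":95},"sh":{"g":30,"j":85,"kfj":99},"z":{"hqj":40,"r":13,"t":14}},"wcs":[[63,37],[1,3,96,29,4,54],[78,36],{"f":14,"h":82,"qpf":53,"rgb":69,"ro":53,"ry":81}]}
After op 10 (add /wcs/1 94): {"b":{"i":[1,2,96,13,7],"m":[97,63,65,87]},"ks":{"ff":{"cy":28,"nbw":53,"oay":77,"rmp":36},"qja":{"tn":95},"sh":{"g":30,"j":85,"kfj":99},"z":{"hqj":40,"r":13,"t":14}},"wcs":[[63,37],94,[1,3,96,29,4,54],[78,36],{"f":14,"h":82,"qpf":53,"rgb":69,"ro":53,"ry":81}]}
After op 11 (add /ks/z/pxy 97): {"b":{"i":[1,2,96,13,7],"m":[97,63,65,87]},"ks":{"ff":{"cy":28,"nbw":53,"oay":77,"rmp":36},"qja":{"tn":95},"sh":{"g":30,"j":85,"kfj":99},"z":{"hqj":40,"pxy":97,"r":13,"t":14}},"wcs":[[63,37],94,[1,3,96,29,4,54],[78,36],{"f":14,"h":82,"qpf":53,"rgb":69,"ro":53,"ry":81}]}
After op 12 (replace /ks/sh/g 45): {"b":{"i":[1,2,96,13,7],"m":[97,63,65,87]},"ks":{"ff":{"cy":28,"nbw":53,"oay":77,"rmp":36},"qja":{"tn":95},"sh":{"g":45,"j":85,"kfj":99},"z":{"hqj":40,"pxy":97,"r":13,"t":14}},"wcs":[[63,37],94,[1,3,96,29,4,54],[78,36],{"f":14,"h":82,"qpf":53,"rgb":69,"ro":53,"ry":81}]}
After op 13 (add /wcs/4/rgb 12): {"b":{"i":[1,2,96,13,7],"m":[97,63,65,87]},"ks":{"ff":{"cy":28,"nbw":53,"oay":77,"rmp":36},"qja":{"tn":95},"sh":{"g":45,"j":85,"kfj":99},"z":{"hqj":40,"pxy":97,"r":13,"t":14}},"wcs":[[63,37],94,[1,3,96,29,4,54],[78,36],{"f":14,"h":82,"qpf":53,"rgb":12,"ro":53,"ry":81}]}
After op 14 (remove /wcs/2/3): {"b":{"i":[1,2,96,13,7],"m":[97,63,65,87]},"ks":{"ff":{"cy":28,"nbw":53,"oay":77,"rmp":36},"qja":{"tn":95},"sh":{"g":45,"j":85,"kfj":99},"z":{"hqj":40,"pxy":97,"r":13,"t":14}},"wcs":[[63,37],94,[1,3,96,4,54],[78,36],{"f":14,"h":82,"qpf":53,"rgb":12,"ro":53,"ry":81}]}
After op 15 (replace /wcs/2/3 84): {"b":{"i":[1,2,96,13,7],"m":[97,63,65,87]},"ks":{"ff":{"cy":28,"nbw":53,"oay":77,"rmp":36},"qja":{"tn":95},"sh":{"g":45,"j":85,"kfj":99},"z":{"hqj":40,"pxy":97,"r":13,"t":14}},"wcs":[[63,37],94,[1,3,96,84,54],[78,36],{"f":14,"h":82,"qpf":53,"rgb":12,"ro":53,"ry":81}]}
After op 16 (add /ks/ff/oay 1): {"b":{"i":[1,2,96,13,7],"m":[97,63,65,87]},"ks":{"ff":{"cy":28,"nbw":53,"oay":1,"rmp":36},"qja":{"tn":95},"sh":{"g":45,"j":85,"kfj":99},"z":{"hqj":40,"pxy":97,"r":13,"t":14}},"wcs":[[63,37],94,[1,3,96,84,54],[78,36],{"f":14,"h":82,"qpf":53,"rgb":12,"ro":53,"ry":81}]}
After op 17 (remove /wcs/0/0): {"b":{"i":[1,2,96,13,7],"m":[97,63,65,87]},"ks":{"ff":{"cy":28,"nbw":53,"oay":1,"rmp":36},"qja":{"tn":95},"sh":{"g":45,"j":85,"kfj":99},"z":{"hqj":40,"pxy":97,"r":13,"t":14}},"wcs":[[37],94,[1,3,96,84,54],[78,36],{"f":14,"h":82,"qpf":53,"rgb":12,"ro":53,"ry":81}]}
After op 18 (replace /ks/z 91): {"b":{"i":[1,2,96,13,7],"m":[97,63,65,87]},"ks":{"ff":{"cy":28,"nbw":53,"oay":1,"rmp":36},"qja":{"tn":95},"sh":{"g":45,"j":85,"kfj":99},"z":91},"wcs":[[37],94,[1,3,96,84,54],[78,36],{"f":14,"h":82,"qpf":53,"rgb":12,"ro":53,"ry":81}]}
After op 19 (add /ks/sh/p 44): {"b":{"i":[1,2,96,13,7],"m":[97,63,65,87]},"ks":{"ff":{"cy":28,"nbw":53,"oay":1,"rmp":36},"qja":{"tn":95},"sh":{"g":45,"j":85,"kfj":99,"p":44},"z":91},"wcs":[[37],94,[1,3,96,84,54],[78,36],{"f":14,"h":82,"qpf":53,"rgb":12,"ro":53,"ry":81}]}
After op 20 (replace /b 52): {"b":52,"ks":{"ff":{"cy":28,"nbw":53,"oay":1,"rmp":36},"qja":{"tn":95},"sh":{"g":45,"j":85,"kfj":99,"p":44},"z":91},"wcs":[[37],94,[1,3,96,84,54],[78,36],{"f":14,"h":82,"qpf":53,"rgb":12,"ro":53,"ry":81}]}
After op 21 (add /wcs/4/r 60): {"b":52,"ks":{"ff":{"cy":28,"nbw":53,"oay":1,"rmp":36},"qja":{"tn":95},"sh":{"g":45,"j":85,"kfj":99,"p":44},"z":91},"wcs":[[37],94,[1,3,96,84,54],[78,36],{"f":14,"h":82,"qpf":53,"r":60,"rgb":12,"ro":53,"ry":81}]}
Size at path /wcs/0: 1

Answer: 1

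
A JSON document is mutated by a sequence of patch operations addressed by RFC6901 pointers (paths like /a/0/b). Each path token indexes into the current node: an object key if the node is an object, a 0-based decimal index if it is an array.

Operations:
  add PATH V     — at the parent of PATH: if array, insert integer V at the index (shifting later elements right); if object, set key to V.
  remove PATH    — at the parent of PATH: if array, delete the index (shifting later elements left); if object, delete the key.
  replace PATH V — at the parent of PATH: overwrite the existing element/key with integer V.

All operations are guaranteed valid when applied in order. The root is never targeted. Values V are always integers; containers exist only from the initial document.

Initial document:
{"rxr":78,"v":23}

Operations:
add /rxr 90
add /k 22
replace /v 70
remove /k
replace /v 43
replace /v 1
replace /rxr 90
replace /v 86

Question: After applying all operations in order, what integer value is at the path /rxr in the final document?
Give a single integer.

Answer: 90

Derivation:
After op 1 (add /rxr 90): {"rxr":90,"v":23}
After op 2 (add /k 22): {"k":22,"rxr":90,"v":23}
After op 3 (replace /v 70): {"k":22,"rxr":90,"v":70}
After op 4 (remove /k): {"rxr":90,"v":70}
After op 5 (replace /v 43): {"rxr":90,"v":43}
After op 6 (replace /v 1): {"rxr":90,"v":1}
After op 7 (replace /rxr 90): {"rxr":90,"v":1}
After op 8 (replace /v 86): {"rxr":90,"v":86}
Value at /rxr: 90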